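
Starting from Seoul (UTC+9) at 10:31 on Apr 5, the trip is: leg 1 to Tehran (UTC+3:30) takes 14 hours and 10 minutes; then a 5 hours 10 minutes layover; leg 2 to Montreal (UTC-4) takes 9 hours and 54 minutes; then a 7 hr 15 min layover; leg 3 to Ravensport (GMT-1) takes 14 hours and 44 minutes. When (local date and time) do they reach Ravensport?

Convert departure to UTC: 10:31 − 9:00 = 01:31 UTC on Apr 5.
Add 14 hours 10 minutes leg 1 → 15:41 UTC.
Add 5 hours 10 minutes layover in Tehran → 20:51 UTC.
Add 9 hours 54 minutes leg 2 → 06:45 UTC (Apr 6).
Add 7 hours and 15 minutes layover in Montreal → 14:00 UTC.
Add 14 hours 44 minutes leg 3 → 04:44 UTC (Apr 7).
Ravensport is UTC−1:00, so local arrival = 04:44 − 1:00 = 03:44 on Apr 7.

03:44 on April 7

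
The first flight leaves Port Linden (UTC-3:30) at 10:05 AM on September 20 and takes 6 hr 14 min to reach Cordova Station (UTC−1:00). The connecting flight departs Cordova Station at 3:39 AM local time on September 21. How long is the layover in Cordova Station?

8 hours 50 minutes

Convert departure to UTC: 10:05 AM + 3:30 = 1:35 PM UTC on Sep 20.
Add 6 hours and 14 minutes flight time → 7:49 PM UTC.
Cordova Station is UTC−1:00, so local arrival = 7:49 PM − 1:00 = 6:49 PM on Sep 20.
Layover = 3:39 AM − 6:49 PM (+1 day) = 8 hours 50 minutes.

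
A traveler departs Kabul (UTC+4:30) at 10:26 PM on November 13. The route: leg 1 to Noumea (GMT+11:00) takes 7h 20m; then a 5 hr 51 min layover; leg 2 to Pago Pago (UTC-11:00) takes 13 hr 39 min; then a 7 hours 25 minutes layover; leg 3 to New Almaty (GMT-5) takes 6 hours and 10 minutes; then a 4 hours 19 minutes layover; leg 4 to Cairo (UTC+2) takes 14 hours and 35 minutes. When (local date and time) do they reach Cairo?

Convert departure to UTC: 10:26 PM − 4:30 = 5:56 PM UTC on Nov 13.
Add 7 hours and 20 minutes leg 1 → 1:16 AM UTC (Nov 14).
Add 5 hours and 51 minutes layover in Noumea → 7:07 AM UTC.
Add 13 hours and 39 minutes leg 2 → 8:46 PM UTC.
Add 7 hours and 25 minutes layover in Pago Pago → 4:11 AM UTC (Nov 15).
Add 6 hours and 10 minutes leg 3 → 10:21 AM UTC.
Add 4 hours 19 minutes layover in New Almaty → 2:40 PM UTC.
Add 14 hours and 35 minutes leg 4 → 5:15 AM UTC (Nov 16).
Cairo is UTC+2:00, so local arrival = 5:15 AM + 2:00 = 7:15 AM on Nov 16.

7:15 AM on November 16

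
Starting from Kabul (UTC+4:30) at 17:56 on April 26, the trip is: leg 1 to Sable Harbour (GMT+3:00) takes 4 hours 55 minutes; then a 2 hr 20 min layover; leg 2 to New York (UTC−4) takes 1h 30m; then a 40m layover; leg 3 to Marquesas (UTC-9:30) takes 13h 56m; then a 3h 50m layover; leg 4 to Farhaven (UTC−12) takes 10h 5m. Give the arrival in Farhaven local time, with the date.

14:42 on April 27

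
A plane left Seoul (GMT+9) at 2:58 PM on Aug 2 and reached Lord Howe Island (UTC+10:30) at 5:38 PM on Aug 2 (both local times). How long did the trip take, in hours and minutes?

Lord Howe Island is 1:30 ahead of Seoul.
Clock-face elapsed time (ignoring zones) is 2 hours 40 minutes.
Actual elapsed = 2 hours 40 minutes − 1:30 = 1 hour 10 minutes.

1 hour 10 minutes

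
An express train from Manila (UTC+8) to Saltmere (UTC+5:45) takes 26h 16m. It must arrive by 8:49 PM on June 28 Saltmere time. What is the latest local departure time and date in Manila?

8:48 PM on June 27

Target arrival in UTC: 8:49 PM − 5:45 = 3:04 PM on Jun 28.
Subtract 26 hours 16 minutes → departure 12:48 PM UTC on Jun 27.
Manila is UTC+8:00: 12:48 PM + 8:00 = 8:48 PM on Jun 27.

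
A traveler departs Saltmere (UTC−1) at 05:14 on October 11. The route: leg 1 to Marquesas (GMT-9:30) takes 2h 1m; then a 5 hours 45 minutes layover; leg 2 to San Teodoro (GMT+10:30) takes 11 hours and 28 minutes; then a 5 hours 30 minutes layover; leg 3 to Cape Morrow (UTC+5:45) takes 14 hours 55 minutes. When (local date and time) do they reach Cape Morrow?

Convert departure to UTC: 05:14 + 1:00 = 06:14 UTC on Oct 11.
Add 2 hours 1 minute leg 1 → 08:15 UTC.
Add 5 hours 45 minutes layover in Marquesas → 14:00 UTC.
Add 11 hours and 28 minutes leg 2 → 01:28 UTC (Oct 12).
Add 5 hours and 30 minutes layover in San Teodoro → 06:58 UTC.
Add 14 hours and 55 minutes leg 3 → 21:53 UTC.
Cape Morrow is UTC+5:45, so local arrival = 21:53 + 5:45 = 03:38 on Oct 13.

03:38 on October 13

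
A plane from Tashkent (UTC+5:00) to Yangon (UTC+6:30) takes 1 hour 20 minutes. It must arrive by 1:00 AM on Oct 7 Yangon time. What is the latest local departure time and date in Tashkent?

10:10 PM on Oct 6

Target arrival in UTC: 1:00 AM − 6:30 = 6:30 PM on Oct 6.
Subtract 1 hour 20 minutes → departure 5:10 PM UTC on Oct 6.
Tashkent is UTC+5:00: 5:10 PM + 5:00 = 10:10 PM on Oct 6.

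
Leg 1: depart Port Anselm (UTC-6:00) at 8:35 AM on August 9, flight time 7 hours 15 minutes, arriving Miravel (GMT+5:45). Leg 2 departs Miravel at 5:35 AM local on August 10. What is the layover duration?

Convert departure to UTC: 8:35 AM + 6:00 = 2:35 PM UTC on Aug 9.
Add 7 hours 15 minutes flight time → 9:50 PM UTC.
Miravel is UTC+5:45, so local arrival = 9:50 PM + 5:45 = 3:35 AM on Aug 10.
Layover = 5:35 AM − 3:35 AM = 2 hours.

2 hours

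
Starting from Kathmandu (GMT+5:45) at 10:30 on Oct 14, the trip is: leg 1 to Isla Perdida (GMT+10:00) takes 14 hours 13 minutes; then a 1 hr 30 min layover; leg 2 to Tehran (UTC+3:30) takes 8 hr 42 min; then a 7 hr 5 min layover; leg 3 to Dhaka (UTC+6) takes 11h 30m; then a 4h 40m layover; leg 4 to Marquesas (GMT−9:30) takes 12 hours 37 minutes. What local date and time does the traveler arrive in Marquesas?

Convert departure to UTC: 10:30 − 5:45 = 04:45 UTC on Oct 14.
Add 14 hours and 13 minutes leg 1 → 18:58 UTC.
Add 1 hour 30 minutes layover in Isla Perdida → 20:28 UTC.
Add 8 hours 42 minutes leg 2 → 05:10 UTC (Oct 15).
Add 7 hours and 5 minutes layover in Tehran → 12:15 UTC.
Add 11 hours and 30 minutes leg 3 → 23:45 UTC.
Add 4 hours 40 minutes layover in Dhaka → 04:25 UTC (Oct 16).
Add 12 hours and 37 minutes leg 4 → 17:02 UTC.
Marquesas is UTC−9:30, so local arrival = 17:02 − 9:30 = 07:32 on Oct 16.

07:32 on October 16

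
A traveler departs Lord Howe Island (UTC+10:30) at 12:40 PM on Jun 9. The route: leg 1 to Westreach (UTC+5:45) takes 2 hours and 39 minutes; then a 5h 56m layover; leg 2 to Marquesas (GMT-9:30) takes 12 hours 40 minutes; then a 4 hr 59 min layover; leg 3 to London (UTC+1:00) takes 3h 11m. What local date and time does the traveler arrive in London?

Convert departure to UTC: 12:40 PM − 10:30 = 2:10 AM UTC on Jun 9.
Add 2 hours 39 minutes leg 1 → 4:49 AM UTC.
Add 5 hours and 56 minutes layover in Westreach → 10:45 AM UTC.
Add 12 hours and 40 minutes leg 2 → 11:25 PM UTC.
Add 4 hours 59 minutes layover in Marquesas → 4:24 AM UTC (Jun 10).
Add 3 hours 11 minutes leg 3 → 7:35 AM UTC.
London is UTC+1:00, so local arrival = 7:35 AM + 1:00 = 8:35 AM on Jun 10.

8:35 AM on June 10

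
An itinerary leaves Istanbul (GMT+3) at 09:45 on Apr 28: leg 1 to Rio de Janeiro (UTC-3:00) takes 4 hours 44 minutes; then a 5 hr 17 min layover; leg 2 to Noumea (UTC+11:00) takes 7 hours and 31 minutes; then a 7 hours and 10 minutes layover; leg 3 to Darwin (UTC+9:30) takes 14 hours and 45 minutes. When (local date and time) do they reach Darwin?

07:42 on Apr 30

Convert departure to UTC: 09:45 − 3:00 = 06:45 UTC on Apr 28.
Add 4 hours and 44 minutes leg 1 → 11:29 UTC.
Add 5 hours and 17 minutes layover in Rio de Janeiro → 16:46 UTC.
Add 7 hours 31 minutes leg 2 → 00:17 UTC (Apr 29).
Add 7 hours and 10 minutes layover in Noumea → 07:27 UTC.
Add 14 hours 45 minutes leg 3 → 22:12 UTC.
Darwin is UTC+9:30, so local arrival = 22:12 + 9:30 = 07:42 on Apr 30.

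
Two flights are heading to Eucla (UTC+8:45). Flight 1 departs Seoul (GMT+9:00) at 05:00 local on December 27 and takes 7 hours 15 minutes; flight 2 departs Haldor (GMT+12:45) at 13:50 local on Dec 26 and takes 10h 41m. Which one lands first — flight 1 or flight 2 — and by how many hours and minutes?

Flight 1 in UTC: 05:00 − 9:00 = 20:00 on Dec 26.
+7 hours 15 minutes → arrive 03:15 UTC on Dec 27.
Flight 2 in UTC: 13:50 − 12:45 = 01:05 on Dec 26.
+10 hours 41 minutes → arrive 11:46 UTC on Dec 26.
Flight 2 lands earlier by 15 hours 29 minutes.

the second, by 15 hours 29 minutes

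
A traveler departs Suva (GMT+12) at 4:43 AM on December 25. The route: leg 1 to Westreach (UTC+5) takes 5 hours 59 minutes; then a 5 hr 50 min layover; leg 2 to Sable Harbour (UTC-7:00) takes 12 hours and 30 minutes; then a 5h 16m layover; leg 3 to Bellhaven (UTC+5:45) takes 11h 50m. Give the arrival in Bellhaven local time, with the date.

Convert departure to UTC: 4:43 AM − 12:00 = 4:43 PM UTC on Dec 24.
Add 5 hours and 59 minutes leg 1 → 10:42 PM UTC.
Add 5 hours 50 minutes layover in Westreach → 4:32 AM UTC (Dec 25).
Add 12 hours and 30 minutes leg 2 → 5:02 PM UTC.
Add 5 hours 16 minutes layover in Sable Harbour → 10:18 PM UTC.
Add 11 hours and 50 minutes leg 3 → 10:08 AM UTC (Dec 26).
Bellhaven is UTC+5:45, so local arrival = 10:08 AM + 5:45 = 3:53 PM on Dec 26.

3:53 PM on December 26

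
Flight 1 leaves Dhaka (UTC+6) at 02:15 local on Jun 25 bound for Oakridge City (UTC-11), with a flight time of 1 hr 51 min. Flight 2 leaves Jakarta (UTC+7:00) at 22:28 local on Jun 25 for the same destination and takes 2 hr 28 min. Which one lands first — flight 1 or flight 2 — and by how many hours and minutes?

Flight 1 in UTC: 02:15 − 6:00 = 20:15 on Jun 24.
+1 hour and 51 minutes → arrive 22:06 UTC on Jun 24.
Flight 2 in UTC: 22:28 − 7:00 = 15:28 on Jun 25.
+2 hours 28 minutes → arrive 17:56 UTC on Jun 25.
Flight 1 lands earlier by 19 hours 50 minutes.

the first, by 19 hours 50 minutes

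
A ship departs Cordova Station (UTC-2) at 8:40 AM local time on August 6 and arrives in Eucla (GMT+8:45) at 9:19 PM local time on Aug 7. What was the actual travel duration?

Departure in UTC: 8:40 AM + 2:00 = 10:40 AM on Aug 6.
Arrival in UTC: 9:19 PM − 8:45 = 12:34 PM on Aug 7.
Elapsed = 12:34 PM − 10:40 AM (+1 day) = 25 hours 54 minutes.

25 hours 54 minutes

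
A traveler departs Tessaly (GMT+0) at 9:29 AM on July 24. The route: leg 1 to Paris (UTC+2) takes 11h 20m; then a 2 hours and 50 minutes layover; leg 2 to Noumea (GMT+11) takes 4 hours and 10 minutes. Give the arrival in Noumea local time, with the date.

2:49 PM on Jul 25

Tessaly is at UTC+0, so departure is already 9:29 AM UTC on Jul 24.
Add 11 hours and 20 minutes leg 1 → 8:49 PM UTC.
Add 2 hours and 50 minutes layover in Paris → 11:39 PM UTC.
Add 4 hours 10 minutes leg 2 → 3:49 AM UTC (Jul 25).
Noumea is UTC+11:00, so local arrival = 3:49 AM + 11:00 = 2:49 PM on Jul 25.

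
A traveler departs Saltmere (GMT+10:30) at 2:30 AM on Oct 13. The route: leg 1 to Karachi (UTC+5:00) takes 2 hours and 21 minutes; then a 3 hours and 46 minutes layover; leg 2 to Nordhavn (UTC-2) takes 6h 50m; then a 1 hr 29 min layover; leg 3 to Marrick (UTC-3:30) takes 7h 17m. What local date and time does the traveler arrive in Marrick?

10:13 AM on October 13

Convert departure to UTC: 2:30 AM − 10:30 = 4:00 PM UTC on Oct 12.
Add 2 hours and 21 minutes leg 1 → 6:21 PM UTC.
Add 3 hours 46 minutes layover in Karachi → 10:07 PM UTC.
Add 6 hours and 50 minutes leg 2 → 4:57 AM UTC (Oct 13).
Add 1 hour 29 minutes layover in Nordhavn → 6:26 AM UTC.
Add 7 hours and 17 minutes leg 3 → 1:43 PM UTC.
Marrick is UTC−3:30, so local arrival = 1:43 PM − 3:30 = 10:13 AM on Oct 13.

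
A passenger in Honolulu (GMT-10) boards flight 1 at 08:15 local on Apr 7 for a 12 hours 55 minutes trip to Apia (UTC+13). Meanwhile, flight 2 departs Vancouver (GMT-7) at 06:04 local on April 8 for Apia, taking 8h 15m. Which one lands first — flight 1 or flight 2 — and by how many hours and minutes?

the first, by 14 hours 9 minutes

Flight 1 in UTC: 08:15 + 10:00 = 18:15 on Apr 7.
+12 hours 55 minutes → arrive 07:10 UTC on Apr 8.
Flight 2 in UTC: 06:04 + 7:00 = 13:04 on Apr 8.
+8 hours 15 minutes → arrive 21:19 UTC on Apr 8.
Flight 1 lands earlier by 14 hours 9 minutes.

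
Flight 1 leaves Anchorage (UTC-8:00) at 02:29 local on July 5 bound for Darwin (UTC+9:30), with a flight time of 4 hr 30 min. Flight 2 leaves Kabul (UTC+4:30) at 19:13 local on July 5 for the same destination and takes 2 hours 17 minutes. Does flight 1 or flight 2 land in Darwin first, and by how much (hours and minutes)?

the first, by 2 hours 1 minute

Flight 1 in UTC: 02:29 + 8:00 = 10:29 on Jul 5.
+4 hours and 30 minutes → arrive 14:59 UTC on Jul 5.
Flight 2 in UTC: 19:13 − 4:30 = 14:43 on Jul 5.
+2 hours 17 minutes → arrive 17:00 UTC on Jul 5.
Flight 1 lands earlier by 2 hours 1 minute.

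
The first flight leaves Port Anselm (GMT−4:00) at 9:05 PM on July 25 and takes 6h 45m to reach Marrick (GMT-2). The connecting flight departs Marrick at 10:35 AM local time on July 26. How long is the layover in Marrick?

Convert departure to UTC: 9:05 PM + 4:00 = 1:05 AM UTC on Jul 26.
Add 6 hours 45 minutes flight time → 7:50 AM UTC.
Marrick is UTC−2:00, so local arrival = 7:50 AM − 2:00 = 5:50 AM on Jul 26.
Layover = 10:35 AM − 5:50 AM = 4 hours 45 minutes.

4 hours 45 minutes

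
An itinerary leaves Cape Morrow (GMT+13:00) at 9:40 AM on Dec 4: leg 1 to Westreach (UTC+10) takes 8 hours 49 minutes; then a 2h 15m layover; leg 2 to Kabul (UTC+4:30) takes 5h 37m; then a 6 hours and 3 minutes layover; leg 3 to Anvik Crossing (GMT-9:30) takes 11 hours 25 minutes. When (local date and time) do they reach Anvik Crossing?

9:19 PM on December 4

Convert departure to UTC: 9:40 AM − 13:00 = 8:40 PM UTC on Dec 3.
Add 8 hours 49 minutes leg 1 → 5:29 AM UTC (Dec 4).
Add 2 hours 15 minutes layover in Westreach → 7:44 AM UTC.
Add 5 hours 37 minutes leg 2 → 1:21 PM UTC.
Add 6 hours 3 minutes layover in Kabul → 7:24 PM UTC.
Add 11 hours 25 minutes leg 3 → 6:49 AM UTC (Dec 5).
Anvik Crossing is UTC−9:30, so local arrival = 6:49 AM − 9:30 = 9:19 PM on Dec 4.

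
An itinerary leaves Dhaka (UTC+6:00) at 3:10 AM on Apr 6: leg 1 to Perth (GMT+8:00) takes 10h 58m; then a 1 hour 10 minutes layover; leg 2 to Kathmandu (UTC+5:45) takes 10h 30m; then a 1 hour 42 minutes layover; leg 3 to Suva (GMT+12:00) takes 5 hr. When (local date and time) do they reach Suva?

2:30 PM on April 7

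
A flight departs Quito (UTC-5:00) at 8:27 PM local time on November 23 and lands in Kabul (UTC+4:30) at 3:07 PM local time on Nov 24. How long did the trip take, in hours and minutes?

9 hours 10 minutes

Departure in UTC: 8:27 PM + 5:00 = 1:27 AM on Nov 24.
Arrival in UTC: 3:07 PM − 4:30 = 10:37 AM on Nov 24.
Elapsed = 10:37 AM − 1:27 AM = 9 hours 10 minutes.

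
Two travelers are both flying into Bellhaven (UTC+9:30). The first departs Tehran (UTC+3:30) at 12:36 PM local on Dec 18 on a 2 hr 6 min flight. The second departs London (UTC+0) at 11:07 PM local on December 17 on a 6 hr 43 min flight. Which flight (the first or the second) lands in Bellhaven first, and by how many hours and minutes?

Flight 1 in UTC: 12:36 PM − 3:30 = 9:06 AM on Dec 18.
+2 hours 6 minutes → arrive 11:12 AM UTC on Dec 18.
Flight 2 departs at 11:07 PM UTC (Dec 17).
+6 hours 43 minutes → arrive 5:50 AM UTC on Dec 18.
Flight 2 lands earlier by 5 hours 22 minutes.

the second, by 5 hours 22 minutes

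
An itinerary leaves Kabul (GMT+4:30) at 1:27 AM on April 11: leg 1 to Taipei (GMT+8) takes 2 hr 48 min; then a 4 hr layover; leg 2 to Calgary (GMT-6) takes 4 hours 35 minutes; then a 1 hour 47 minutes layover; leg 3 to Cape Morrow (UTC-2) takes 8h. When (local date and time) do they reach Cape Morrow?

4:07 PM on Apr 11

Convert departure to UTC: 1:27 AM − 4:30 = 8:57 PM UTC on Apr 10.
Add 2 hours 48 minutes leg 1 → 11:45 PM UTC.
Add 4 hours layover in Taipei → 3:45 AM UTC (Apr 11).
Add 4 hours 35 minutes leg 2 → 8:20 AM UTC.
Add 1 hour and 47 minutes layover in Calgary → 10:07 AM UTC.
Add 8 hours leg 3 → 6:07 PM UTC.
Cape Morrow is UTC−2:00, so local arrival = 6:07 PM − 2:00 = 4:07 PM on Apr 11.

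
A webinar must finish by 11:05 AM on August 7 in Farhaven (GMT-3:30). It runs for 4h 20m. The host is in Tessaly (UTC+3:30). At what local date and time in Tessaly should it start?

Target end time in UTC: 11:05 AM + 3:30 = 2:35 PM on Aug 7.
Subtract 4 hours 20 minutes → start 10:15 AM UTC on Aug 7.
Tessaly is UTC+3:30: 10:15 AM + 3:30 = 1:45 PM on Aug 7.

1:45 PM on August 7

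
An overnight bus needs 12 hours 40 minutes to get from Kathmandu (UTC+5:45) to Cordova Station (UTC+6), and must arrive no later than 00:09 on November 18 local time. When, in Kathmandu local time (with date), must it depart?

11:14 on Nov 17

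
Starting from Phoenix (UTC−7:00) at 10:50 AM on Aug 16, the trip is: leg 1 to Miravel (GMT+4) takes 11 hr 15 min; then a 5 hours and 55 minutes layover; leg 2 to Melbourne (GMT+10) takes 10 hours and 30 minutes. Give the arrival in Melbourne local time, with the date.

Convert departure to UTC: 10:50 AM + 7:00 = 5:50 PM UTC on Aug 16.
Add 11 hours 15 minutes leg 1 → 5:05 AM UTC (Aug 17).
Add 5 hours 55 minutes layover in Miravel → 11:00 AM UTC.
Add 10 hours and 30 minutes leg 2 → 9:30 PM UTC.
Melbourne is UTC+10:00, so local arrival = 9:30 PM + 10:00 = 7:30 AM on Aug 18.

7:30 AM on Aug 18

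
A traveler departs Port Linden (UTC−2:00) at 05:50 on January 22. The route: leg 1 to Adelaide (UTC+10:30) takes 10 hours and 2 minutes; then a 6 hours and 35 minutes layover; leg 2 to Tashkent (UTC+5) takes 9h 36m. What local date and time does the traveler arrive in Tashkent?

Convert departure to UTC: 05:50 + 2:00 = 07:50 UTC on Jan 22.
Add 10 hours and 2 minutes leg 1 → 17:52 UTC.
Add 6 hours and 35 minutes layover in Adelaide → 00:27 UTC (Jan 23).
Add 9 hours and 36 minutes leg 2 → 10:03 UTC.
Tashkent is UTC+5:00, so local arrival = 10:03 + 5:00 = 15:03 on Jan 23.

15:03 on Jan 23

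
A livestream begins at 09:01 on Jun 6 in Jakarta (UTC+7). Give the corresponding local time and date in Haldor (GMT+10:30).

In UTC: 09:01 − 7:00 = 02:01 on Jun 6.
Haldor is UTC+10:30: 02:01 + 10:30 = 12:31 on Jun 6.

12:31 on Jun 6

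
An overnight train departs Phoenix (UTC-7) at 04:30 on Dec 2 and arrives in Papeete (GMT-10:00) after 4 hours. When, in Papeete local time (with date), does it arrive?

05:30 on December 2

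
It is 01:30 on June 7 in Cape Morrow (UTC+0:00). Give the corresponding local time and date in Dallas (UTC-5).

20:30 on June 6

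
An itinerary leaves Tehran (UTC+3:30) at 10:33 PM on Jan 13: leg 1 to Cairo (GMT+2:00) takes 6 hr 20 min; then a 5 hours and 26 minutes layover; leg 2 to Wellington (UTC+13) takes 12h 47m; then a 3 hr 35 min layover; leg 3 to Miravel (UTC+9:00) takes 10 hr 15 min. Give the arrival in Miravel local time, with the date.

Convert departure to UTC: 10:33 PM − 3:30 = 7:03 PM UTC on Jan 13.
Add 6 hours 20 minutes leg 1 → 1:23 AM UTC (Jan 14).
Add 5 hours 26 minutes layover in Cairo → 6:49 AM UTC.
Add 12 hours 47 minutes leg 2 → 7:36 PM UTC.
Add 3 hours and 35 minutes layover in Wellington → 11:11 PM UTC.
Add 10 hours and 15 minutes leg 3 → 9:26 AM UTC (Jan 15).
Miravel is UTC+9:00, so local arrival = 9:26 AM + 9:00 = 6:26 PM on Jan 15.

6:26 PM on Jan 15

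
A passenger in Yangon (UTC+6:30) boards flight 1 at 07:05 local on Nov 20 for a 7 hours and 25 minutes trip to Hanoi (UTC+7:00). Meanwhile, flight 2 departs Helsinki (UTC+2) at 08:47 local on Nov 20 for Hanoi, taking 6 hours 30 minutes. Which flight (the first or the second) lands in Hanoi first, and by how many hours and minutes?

Flight 1 in UTC: 07:05 − 6:30 = 00:35 on Nov 20.
+7 hours 25 minutes → arrive 08:00 UTC on Nov 20.
Flight 2 in UTC: 08:47 − 2:00 = 06:47 on Nov 20.
+6 hours and 30 minutes → arrive 13:17 UTC on Nov 20.
Flight 1 lands earlier by 5 hours 17 minutes.

the first, by 5 hours 17 minutes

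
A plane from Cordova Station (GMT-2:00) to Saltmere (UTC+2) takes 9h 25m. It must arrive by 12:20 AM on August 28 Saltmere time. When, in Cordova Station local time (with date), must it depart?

10:55 AM on Aug 27

Target arrival in UTC: 12:20 AM − 2:00 = 10:20 PM on Aug 27.
Subtract 9 hours and 25 minutes → departure 12:55 PM UTC on Aug 27.
Cordova Station is UTC−2:00: 12:55 PM − 2:00 = 10:55 AM on Aug 27.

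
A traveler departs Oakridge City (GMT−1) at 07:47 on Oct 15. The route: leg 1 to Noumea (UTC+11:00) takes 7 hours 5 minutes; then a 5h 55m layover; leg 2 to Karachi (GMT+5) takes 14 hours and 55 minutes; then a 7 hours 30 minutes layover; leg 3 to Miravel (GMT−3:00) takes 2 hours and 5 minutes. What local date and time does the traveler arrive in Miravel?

19:17 on October 16

Convert departure to UTC: 07:47 + 1:00 = 08:47 UTC on Oct 15.
Add 7 hours 5 minutes leg 1 → 15:52 UTC.
Add 5 hours 55 minutes layover in Noumea → 21:47 UTC.
Add 14 hours 55 minutes leg 2 → 12:42 UTC (Oct 16).
Add 7 hours 30 minutes layover in Karachi → 20:12 UTC.
Add 2 hours 5 minutes leg 3 → 22:17 UTC.
Miravel is UTC−3:00, so local arrival = 22:17 − 3:00 = 19:17 on Oct 16.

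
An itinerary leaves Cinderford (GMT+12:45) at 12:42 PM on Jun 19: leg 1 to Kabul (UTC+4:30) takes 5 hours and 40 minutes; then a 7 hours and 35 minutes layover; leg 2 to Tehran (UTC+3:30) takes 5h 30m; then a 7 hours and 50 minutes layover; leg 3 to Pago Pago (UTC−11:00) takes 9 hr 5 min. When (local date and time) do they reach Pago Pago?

12:37 AM on Jun 20

Convert departure to UTC: 12:42 PM − 12:45 = 11:57 PM UTC on Jun 18.
Add 5 hours 40 minutes leg 1 → 5:37 AM UTC (Jun 19).
Add 7 hours 35 minutes layover in Kabul → 1:12 PM UTC.
Add 5 hours 30 minutes leg 2 → 6:42 PM UTC.
Add 7 hours 50 minutes layover in Tehran → 2:32 AM UTC (Jun 20).
Add 9 hours 5 minutes leg 3 → 11:37 AM UTC.
Pago Pago is UTC−11:00, so local arrival = 11:37 AM − 11:00 = 12:37 AM on Jun 20.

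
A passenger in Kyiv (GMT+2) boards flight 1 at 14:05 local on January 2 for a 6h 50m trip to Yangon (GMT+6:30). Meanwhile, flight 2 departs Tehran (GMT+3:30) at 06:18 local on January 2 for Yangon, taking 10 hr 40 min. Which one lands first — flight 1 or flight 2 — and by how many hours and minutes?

the second, by 5 hours 27 minutes

Flight 1 in UTC: 14:05 − 2:00 = 12:05 on Jan 2.
+6 hours 50 minutes → arrive 18:55 UTC on Jan 2.
Flight 2 in UTC: 06:18 − 3:30 = 02:48 on Jan 2.
+10 hours and 40 minutes → arrive 13:28 UTC on Jan 2.
Flight 2 lands earlier by 5 hours 27 minutes.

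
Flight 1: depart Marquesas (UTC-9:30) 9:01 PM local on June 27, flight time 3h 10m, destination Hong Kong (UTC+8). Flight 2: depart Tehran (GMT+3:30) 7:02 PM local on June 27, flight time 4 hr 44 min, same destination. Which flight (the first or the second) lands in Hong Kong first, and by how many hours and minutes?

Flight 1 in UTC: 9:01 PM + 9:30 = 6:31 AM on Jun 28.
+3 hours 10 minutes → arrive 9:41 AM UTC on Jun 28.
Flight 2 in UTC: 7:02 PM − 3:30 = 3:32 PM on Jun 27.
+4 hours 44 minutes → arrive 8:16 PM UTC on Jun 27.
Flight 2 lands earlier by 13 hours 25 minutes.

the second, by 13 hours 25 minutes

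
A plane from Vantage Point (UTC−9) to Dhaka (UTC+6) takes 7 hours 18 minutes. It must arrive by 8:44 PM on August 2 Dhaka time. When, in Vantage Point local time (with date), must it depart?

Target arrival in UTC: 8:44 PM − 6:00 = 2:44 PM on Aug 2.
Subtract 7 hours 18 minutes → departure 7:26 AM UTC on Aug 2.
Vantage Point is UTC−9:00: 7:26 AM − 9:00 = 10:26 PM on Aug 1.

10:26 PM on Aug 1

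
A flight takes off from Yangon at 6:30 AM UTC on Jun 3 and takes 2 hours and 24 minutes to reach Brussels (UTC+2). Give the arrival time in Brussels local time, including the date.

Departure is given in UTC: 6:30 AM on Jun 3.
Add 2 hours and 24 minutes → 8:54 AM UTC.
Brussels is UTC+2:00: 8:54 AM + 2:00 = 10:54 AM on Jun 3.

10:54 AM on June 3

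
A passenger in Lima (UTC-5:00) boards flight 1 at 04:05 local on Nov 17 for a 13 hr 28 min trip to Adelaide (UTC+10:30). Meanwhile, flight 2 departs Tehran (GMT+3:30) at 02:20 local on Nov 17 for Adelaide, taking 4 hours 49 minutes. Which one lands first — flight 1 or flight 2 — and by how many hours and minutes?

Flight 1 in UTC: 04:05 + 5:00 = 09:05 on Nov 17.
+13 hours and 28 minutes → arrive 22:33 UTC on Nov 17.
Flight 2 in UTC: 02:20 − 3:30 = 22:50 on Nov 16.
+4 hours 49 minutes → arrive 03:39 UTC on Nov 17.
Flight 2 lands earlier by 18 hours 54 minutes.

the second, by 18 hours 54 minutes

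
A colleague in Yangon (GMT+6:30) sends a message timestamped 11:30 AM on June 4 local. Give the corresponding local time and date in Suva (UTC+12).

5:00 PM on June 4

Suva is 5:30 ahead of Yangon.
Shift by the zone difference: 11:30 AM + 5:30 = 5:00 PM on Jun 4 in Suva.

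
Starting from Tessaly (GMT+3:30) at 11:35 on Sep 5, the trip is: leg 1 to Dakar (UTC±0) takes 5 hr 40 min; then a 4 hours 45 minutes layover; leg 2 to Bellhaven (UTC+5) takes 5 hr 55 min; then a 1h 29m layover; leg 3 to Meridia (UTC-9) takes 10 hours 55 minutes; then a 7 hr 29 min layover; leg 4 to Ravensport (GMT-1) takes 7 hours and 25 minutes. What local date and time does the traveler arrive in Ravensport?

02:43 on September 7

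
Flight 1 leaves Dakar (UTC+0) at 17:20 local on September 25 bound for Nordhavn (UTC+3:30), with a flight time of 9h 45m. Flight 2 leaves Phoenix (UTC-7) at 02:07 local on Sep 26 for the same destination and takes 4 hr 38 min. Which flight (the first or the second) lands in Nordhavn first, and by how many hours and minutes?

the first, by 10 hours 40 minutes

Flight 1 departs at 17:20 UTC (Sep 25).
+9 hours and 45 minutes → arrive 03:05 UTC on Sep 26.
Flight 2 in UTC: 02:07 + 7:00 = 09:07 on Sep 26.
+4 hours and 38 minutes → arrive 13:45 UTC on Sep 26.
Flight 1 lands earlier by 10 hours 40 minutes.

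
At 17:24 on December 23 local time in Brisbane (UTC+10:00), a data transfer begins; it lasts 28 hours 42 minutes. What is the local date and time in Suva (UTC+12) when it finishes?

00:06 on Dec 25

Convert start to UTC: 17:24 − 10:00 = 07:24 UTC on Dec 23.
Add 28 hours and 42 minutes duration → 12:06 UTC (Dec 24).
Suva is UTC+12:00, so local end time = 12:06 + 12:00 = 00:06 on Dec 25.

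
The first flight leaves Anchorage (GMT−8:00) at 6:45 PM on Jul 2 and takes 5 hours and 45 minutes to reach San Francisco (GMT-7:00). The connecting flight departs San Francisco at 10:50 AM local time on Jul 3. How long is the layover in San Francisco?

Convert departure to UTC: 6:45 PM + 8:00 = 2:45 AM UTC on Jul 3.
Add 5 hours and 45 minutes flight time → 8:30 AM UTC.
San Francisco is UTC−7:00, so local arrival = 8:30 AM − 7:00 = 1:30 AM on Jul 3.
Layover = 10:50 AM − 1:30 AM = 9 hours 20 minutes.

9 hours 20 minutes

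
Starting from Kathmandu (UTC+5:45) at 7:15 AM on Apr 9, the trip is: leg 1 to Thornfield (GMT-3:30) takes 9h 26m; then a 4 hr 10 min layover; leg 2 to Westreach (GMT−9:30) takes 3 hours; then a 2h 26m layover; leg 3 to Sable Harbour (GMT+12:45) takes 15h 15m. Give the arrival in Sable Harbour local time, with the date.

Convert departure to UTC: 7:15 AM − 5:45 = 1:30 AM UTC on Apr 9.
Add 9 hours 26 minutes leg 1 → 10:56 AM UTC.
Add 4 hours and 10 minutes layover in Thornfield → 3:06 PM UTC.
Add 3 hours leg 2 → 6:06 PM UTC.
Add 2 hours and 26 minutes layover in Westreach → 8:32 PM UTC.
Add 15 hours and 15 minutes leg 3 → 11:47 AM UTC (Apr 10).
Sable Harbour is UTC+12:45, so local arrival = 11:47 AM + 12:45 = 12:32 AM on Apr 11.

12:32 AM on April 11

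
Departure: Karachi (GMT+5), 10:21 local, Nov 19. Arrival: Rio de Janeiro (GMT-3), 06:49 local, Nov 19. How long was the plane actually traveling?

Departure in UTC: 10:21 − 5:00 = 05:21 on Nov 19.
Arrival in UTC: 06:49 + 3:00 = 09:49 on Nov 19.
Elapsed = 09:49 − 05:21 = 4 hours 28 minutes.

4 hours 28 minutes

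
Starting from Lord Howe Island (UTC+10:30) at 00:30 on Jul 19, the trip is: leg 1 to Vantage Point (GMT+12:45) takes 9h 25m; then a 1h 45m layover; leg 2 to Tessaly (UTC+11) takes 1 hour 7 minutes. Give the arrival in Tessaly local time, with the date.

13:17 on Jul 19

Convert departure to UTC: 00:30 − 10:30 = 14:00 UTC on Jul 18.
Add 9 hours 25 minutes leg 1 → 23:25 UTC.
Add 1 hour and 45 minutes layover in Vantage Point → 01:10 UTC (Jul 19).
Add 1 hour 7 minutes leg 2 → 02:17 UTC.
Tessaly is UTC+11:00, so local arrival = 02:17 + 11:00 = 13:17 on Jul 19.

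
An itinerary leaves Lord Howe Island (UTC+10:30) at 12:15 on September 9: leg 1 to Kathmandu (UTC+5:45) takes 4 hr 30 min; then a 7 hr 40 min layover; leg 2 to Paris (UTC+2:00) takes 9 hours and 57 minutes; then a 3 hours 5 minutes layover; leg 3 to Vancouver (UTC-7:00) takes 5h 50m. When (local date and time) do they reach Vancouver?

01:47 on September 10

Convert departure to UTC: 12:15 − 10:30 = 01:45 UTC on Sep 9.
Add 4 hours 30 minutes leg 1 → 06:15 UTC.
Add 7 hours and 40 minutes layover in Kathmandu → 13:55 UTC.
Add 9 hours and 57 minutes leg 2 → 23:52 UTC.
Add 3 hours 5 minutes layover in Paris → 02:57 UTC (Sep 10).
Add 5 hours and 50 minutes leg 3 → 08:47 UTC.
Vancouver is UTC−7:00, so local arrival = 08:47 − 7:00 = 01:47 on Sep 10.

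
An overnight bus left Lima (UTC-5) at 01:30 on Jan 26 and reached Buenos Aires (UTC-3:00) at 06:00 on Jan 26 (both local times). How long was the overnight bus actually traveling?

Departure in UTC: 01:30 + 5:00 = 06:30 on Jan 26.
Arrival in UTC: 06:00 + 3:00 = 09:00 on Jan 26.
Elapsed = 09:00 − 06:30 = 2 hours 30 minutes.

2 hours 30 minutes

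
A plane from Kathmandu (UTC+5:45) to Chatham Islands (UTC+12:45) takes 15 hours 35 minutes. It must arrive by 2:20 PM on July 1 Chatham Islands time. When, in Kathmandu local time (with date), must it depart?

3:45 PM on June 30

Target arrival in UTC: 2:20 PM − 12:45 = 1:35 AM on Jul 1.
Subtract 15 hours 35 minutes → departure 10:00 AM UTC on Jun 30.
Kathmandu is UTC+5:45: 10:00 AM + 5:45 = 3:45 PM on Jun 30.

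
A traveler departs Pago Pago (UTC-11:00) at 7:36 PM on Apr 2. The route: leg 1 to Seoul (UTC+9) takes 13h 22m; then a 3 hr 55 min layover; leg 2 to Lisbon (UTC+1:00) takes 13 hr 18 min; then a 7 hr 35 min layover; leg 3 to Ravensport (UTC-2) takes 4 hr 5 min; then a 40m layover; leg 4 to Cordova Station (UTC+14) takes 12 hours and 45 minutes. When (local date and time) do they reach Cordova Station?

4:16 AM on Apr 6

Convert departure to UTC: 7:36 PM + 11:00 = 6:36 AM UTC on Apr 3.
Add 13 hours and 22 minutes leg 1 → 7:58 PM UTC.
Add 3 hours and 55 minutes layover in Seoul → 11:53 PM UTC.
Add 13 hours and 18 minutes leg 2 → 1:11 PM UTC (Apr 4).
Add 7 hours 35 minutes layover in Lisbon → 8:46 PM UTC.
Add 4 hours and 5 minutes leg 3 → 12:51 AM UTC (Apr 5).
Add 40 minutes layover in Ravensport → 1:31 AM UTC.
Add 12 hours 45 minutes leg 4 → 2:16 PM UTC.
Cordova Station is UTC+14:00, so local arrival = 2:16 PM + 14:00 = 4:16 AM on Apr 6.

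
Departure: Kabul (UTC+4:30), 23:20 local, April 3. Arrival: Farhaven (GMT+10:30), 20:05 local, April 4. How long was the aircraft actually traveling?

14 hours 45 minutes

Departure in UTC: 23:20 − 4:30 = 18:50 on Apr 3.
Arrival in UTC: 20:05 − 10:30 = 09:35 on Apr 4.
Elapsed = 09:35 − 18:50 (+1 day) = 14 hours 45 minutes.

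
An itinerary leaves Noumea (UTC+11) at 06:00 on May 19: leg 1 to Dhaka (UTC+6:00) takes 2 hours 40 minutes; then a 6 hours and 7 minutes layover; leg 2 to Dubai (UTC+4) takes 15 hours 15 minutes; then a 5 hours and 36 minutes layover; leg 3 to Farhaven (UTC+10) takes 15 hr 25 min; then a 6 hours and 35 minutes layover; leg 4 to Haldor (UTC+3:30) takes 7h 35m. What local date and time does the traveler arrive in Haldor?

Convert departure to UTC: 06:00 − 11:00 = 19:00 UTC on May 18.
Add 2 hours 40 minutes leg 1 → 21:40 UTC.
Add 6 hours 7 minutes layover in Dhaka → 03:47 UTC (May 19).
Add 15 hours and 15 minutes leg 2 → 19:02 UTC.
Add 5 hours 36 minutes layover in Dubai → 00:38 UTC (May 20).
Add 15 hours and 25 minutes leg 3 → 16:03 UTC.
Add 6 hours 35 minutes layover in Farhaven → 22:38 UTC.
Add 7 hours 35 minutes leg 4 → 06:13 UTC (May 21).
Haldor is UTC+3:30, so local arrival = 06:13 + 3:30 = 09:43 on May 21.

09:43 on May 21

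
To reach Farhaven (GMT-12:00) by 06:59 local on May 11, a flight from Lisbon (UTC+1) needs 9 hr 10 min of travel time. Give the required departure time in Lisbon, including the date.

10:49 on May 11

Target arrival in UTC: 06:59 + 12:00 = 18:59 on May 11.
Subtract 9 hours 10 minutes → departure 09:49 UTC on May 11.
Lisbon is UTC+1:00: 09:49 + 1:00 = 10:49 on May 11.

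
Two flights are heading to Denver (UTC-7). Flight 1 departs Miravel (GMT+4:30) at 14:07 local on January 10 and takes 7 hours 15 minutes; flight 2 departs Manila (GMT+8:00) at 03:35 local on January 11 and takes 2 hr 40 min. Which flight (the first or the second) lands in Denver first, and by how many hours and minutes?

Flight 1 in UTC: 14:07 − 4:30 = 09:37 on Jan 10.
+7 hours and 15 minutes → arrive 16:52 UTC on Jan 10.
Flight 2 in UTC: 03:35 − 8:00 = 19:35 on Jan 10.
+2 hours 40 minutes → arrive 22:15 UTC on Jan 10.
Flight 1 lands earlier by 5 hours 23 minutes.

the first, by 5 hours 23 minutes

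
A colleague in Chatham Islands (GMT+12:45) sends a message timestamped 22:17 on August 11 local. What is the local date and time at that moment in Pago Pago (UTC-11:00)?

22:32 on August 10

In UTC: 22:17 − 12:45 = 09:32 on Aug 11.
Pago Pago is UTC−11:00: 09:32 − 11:00 = 22:32 on Aug 10.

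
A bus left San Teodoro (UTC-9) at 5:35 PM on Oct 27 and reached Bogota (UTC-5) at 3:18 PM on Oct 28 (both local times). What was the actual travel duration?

17 hours 43 minutes

Departure in UTC: 5:35 PM + 9:00 = 2:35 AM on Oct 28.
Arrival in UTC: 3:18 PM + 5:00 = 8:18 PM on Oct 28.
Elapsed = 8:18 PM − 2:35 AM = 17 hours 43 minutes.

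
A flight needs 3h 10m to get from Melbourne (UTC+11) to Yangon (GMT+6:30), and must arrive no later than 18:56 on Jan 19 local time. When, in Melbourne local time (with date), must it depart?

20:16 on January 19

Target arrival in UTC: 18:56 − 6:30 = 12:26 on Jan 19.
Subtract 3 hours 10 minutes → departure 09:16 UTC on Jan 19.
Melbourne is UTC+11:00: 09:16 + 11:00 = 20:16 on Jan 19.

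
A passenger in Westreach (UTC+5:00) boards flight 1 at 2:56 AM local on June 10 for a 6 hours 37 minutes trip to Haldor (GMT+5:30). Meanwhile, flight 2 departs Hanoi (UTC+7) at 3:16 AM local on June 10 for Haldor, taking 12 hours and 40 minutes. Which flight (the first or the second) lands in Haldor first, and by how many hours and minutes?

the first, by 4 hours 23 minutes

Flight 1 in UTC: 2:56 AM − 5:00 = 9:56 PM on Jun 9.
+6 hours 37 minutes → arrive 4:33 AM UTC on Jun 10.
Flight 2 in UTC: 3:16 AM − 7:00 = 8:16 PM on Jun 9.
+12 hours 40 minutes → arrive 8:56 AM UTC on Jun 10.
Flight 1 lands earlier by 4 hours 23 minutes.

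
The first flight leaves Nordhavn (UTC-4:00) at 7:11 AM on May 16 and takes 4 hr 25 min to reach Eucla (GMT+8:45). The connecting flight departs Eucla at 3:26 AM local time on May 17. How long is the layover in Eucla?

3 hours 5 minutes

Convert departure to UTC: 7:11 AM + 4:00 = 11:11 AM UTC on May 16.
Add 4 hours and 25 minutes flight time → 3:36 PM UTC.
Eucla is UTC+8:45, so local arrival = 3:36 PM + 8:45 = 12:21 AM on May 17.
Layover = 3:26 AM − 12:21 AM = 3 hours 5 minutes.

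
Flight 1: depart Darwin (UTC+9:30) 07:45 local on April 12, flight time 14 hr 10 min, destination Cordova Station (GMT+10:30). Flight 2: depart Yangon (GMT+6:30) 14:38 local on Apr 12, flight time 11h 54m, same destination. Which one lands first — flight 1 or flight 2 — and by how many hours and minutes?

the first, by 7 hours 37 minutes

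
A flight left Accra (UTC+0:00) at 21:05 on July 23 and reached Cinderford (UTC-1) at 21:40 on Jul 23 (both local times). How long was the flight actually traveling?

1 hour 35 minutes

Departure is already UTC: 21:05 on Jul 23.
Arrival in UTC: 21:40 + 1:00 = 22:40 on Jul 23.
Elapsed = 22:40 − 21:05 = 1 hour 35 minutes.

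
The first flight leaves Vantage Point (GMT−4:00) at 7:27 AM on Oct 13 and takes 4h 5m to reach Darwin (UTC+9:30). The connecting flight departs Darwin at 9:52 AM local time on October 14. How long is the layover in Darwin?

8 hours 50 minutes

Convert departure to UTC: 7:27 AM + 4:00 = 11:27 AM UTC on Oct 13.
Add 4 hours 5 minutes flight time → 3:32 PM UTC.
Darwin is UTC+9:30, so local arrival = 3:32 PM + 9:30 = 1:02 AM on Oct 14.
Layover = 9:52 AM − 1:02 AM = 8 hours 50 minutes.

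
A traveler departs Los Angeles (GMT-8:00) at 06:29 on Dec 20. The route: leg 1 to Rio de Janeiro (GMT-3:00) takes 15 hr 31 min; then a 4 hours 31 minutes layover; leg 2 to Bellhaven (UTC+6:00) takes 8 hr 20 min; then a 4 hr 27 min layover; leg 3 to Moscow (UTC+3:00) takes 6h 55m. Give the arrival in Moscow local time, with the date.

09:13 on Dec 22

Convert departure to UTC: 06:29 + 8:00 = 14:29 UTC on Dec 20.
Add 15 hours and 31 minutes leg 1 → 06:00 UTC (Dec 21).
Add 4 hours 31 minutes layover in Rio de Janeiro → 10:31 UTC.
Add 8 hours and 20 minutes leg 2 → 18:51 UTC.
Add 4 hours and 27 minutes layover in Bellhaven → 23:18 UTC.
Add 6 hours 55 minutes leg 3 → 06:13 UTC (Dec 22).
Moscow is UTC+3:00, so local arrival = 06:13 + 3:00 = 09:13 on Dec 22.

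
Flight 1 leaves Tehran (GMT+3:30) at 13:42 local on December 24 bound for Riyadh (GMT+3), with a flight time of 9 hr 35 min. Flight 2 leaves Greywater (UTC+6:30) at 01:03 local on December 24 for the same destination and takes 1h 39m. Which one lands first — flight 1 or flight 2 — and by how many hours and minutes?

Flight 1 in UTC: 13:42 − 3:30 = 10:12 on Dec 24.
+9 hours 35 minutes → arrive 19:47 UTC on Dec 24.
Flight 2 in UTC: 01:03 − 6:30 = 18:33 on Dec 23.
+1 hour and 39 minutes → arrive 20:12 UTC on Dec 23.
Flight 2 lands earlier by 23 hours 35 minutes.

the second, by 23 hours 35 minutes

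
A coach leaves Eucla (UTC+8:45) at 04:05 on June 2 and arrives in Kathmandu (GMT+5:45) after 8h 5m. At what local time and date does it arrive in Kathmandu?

09:10 on Jun 2

Convert departure to UTC: 04:05 − 8:45 = 19:20 UTC on Jun 1.
Add 8 hours 5 minutes travel time → 03:25 UTC (Jun 2).
Kathmandu is UTC+5:45, so local arrival = 03:25 + 5:45 = 09:10 on Jun 2.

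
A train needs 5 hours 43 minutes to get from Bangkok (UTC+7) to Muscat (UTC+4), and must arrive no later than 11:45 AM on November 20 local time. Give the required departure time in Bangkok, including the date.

9:02 AM on November 20

Target arrival in UTC: 11:45 AM − 4:00 = 7:45 AM on Nov 20.
Subtract 5 hours and 43 minutes → departure 2:02 AM UTC on Nov 20.
Bangkok is UTC+7:00: 2:02 AM + 7:00 = 9:02 AM on Nov 20.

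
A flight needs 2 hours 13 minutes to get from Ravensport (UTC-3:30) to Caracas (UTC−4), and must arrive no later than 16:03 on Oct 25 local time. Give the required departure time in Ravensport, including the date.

14:20 on October 25

Target arrival in UTC: 16:03 + 4:00 = 20:03 on Oct 25.
Subtract 2 hours 13 minutes → departure 17:50 UTC on Oct 25.
Ravensport is UTC−3:30: 17:50 − 3:30 = 14:20 on Oct 25.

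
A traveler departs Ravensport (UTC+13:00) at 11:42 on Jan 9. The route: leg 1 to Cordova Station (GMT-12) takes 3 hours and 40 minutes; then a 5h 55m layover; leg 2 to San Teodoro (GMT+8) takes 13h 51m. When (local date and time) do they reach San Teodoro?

06:08 on January 10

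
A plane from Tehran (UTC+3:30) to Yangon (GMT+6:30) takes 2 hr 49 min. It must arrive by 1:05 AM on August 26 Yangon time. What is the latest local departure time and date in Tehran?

Target arrival in UTC: 1:05 AM − 6:30 = 6:35 PM on Aug 25.
Subtract 2 hours and 49 minutes → departure 3:46 PM UTC on Aug 25.
Tehran is UTC+3:30: 3:46 PM + 3:30 = 7:16 PM on Aug 25.

7:16 PM on August 25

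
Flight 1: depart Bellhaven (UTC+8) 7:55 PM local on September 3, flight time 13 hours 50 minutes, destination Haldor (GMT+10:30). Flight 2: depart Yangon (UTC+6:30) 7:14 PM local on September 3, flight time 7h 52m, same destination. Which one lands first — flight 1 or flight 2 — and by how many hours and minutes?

Flight 1 in UTC: 7:55 PM − 8:00 = 11:55 AM on Sep 3.
+13 hours and 50 minutes → arrive 1:45 AM UTC on Sep 4.
Flight 2 in UTC: 7:14 PM − 6:30 = 12:44 PM on Sep 3.
+7 hours and 52 minutes → arrive 8:36 PM UTC on Sep 3.
Flight 2 lands earlier by 5 hours 9 minutes.

the second, by 5 hours 9 minutes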